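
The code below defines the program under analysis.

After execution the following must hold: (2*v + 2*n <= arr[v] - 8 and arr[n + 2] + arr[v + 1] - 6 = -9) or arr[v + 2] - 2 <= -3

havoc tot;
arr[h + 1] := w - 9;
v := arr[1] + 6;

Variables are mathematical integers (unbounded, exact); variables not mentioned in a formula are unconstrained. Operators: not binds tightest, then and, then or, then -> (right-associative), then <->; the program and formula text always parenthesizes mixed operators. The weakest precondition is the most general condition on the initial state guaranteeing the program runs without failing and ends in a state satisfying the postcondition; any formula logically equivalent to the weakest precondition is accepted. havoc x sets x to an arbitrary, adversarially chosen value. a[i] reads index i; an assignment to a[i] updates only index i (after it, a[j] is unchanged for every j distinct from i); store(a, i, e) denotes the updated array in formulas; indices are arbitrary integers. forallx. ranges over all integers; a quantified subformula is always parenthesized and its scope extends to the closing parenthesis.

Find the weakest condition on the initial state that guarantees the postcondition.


Working backward. After the program, the postcondition (2*v + 2*n <= arr[v] - 8 and arr[n + 2] + arr[v + 1] - 6 = -9) or arr[v + 2] - 2 <= -3 must hold; in canonical form it is (2*n + 2*v <= arr[v] - 8 and arr[n + 2] + arr[v + 1] = -3) or arr[v + 2] <= -1.
Before v := arr[1] + 6: (2*arr[1] + 2*n <= arr[arr[1] + 6] - 20 and arr[arr[1] + 7] + arr[n + 2] = -3) or arr[arr[1] + 8] <= -1
Before arr[h + 1] := w - 9: (2*store(arr, h + 1, w - 9)[1] + 2*n <= store(arr, h + 1, w - 9)[store(arr, h + 1, w - 9)[1] + 6] - 20 and store(arr, h + 1, w - 9)[store(arr, h + 1, w - 9)[1] + 7] + store(arr, h + 1, w - 9)[n + 2] = -3) or store(arr, h + 1, w - 9)[store(arr, h + 1, w - 9)[1] + 8] <= -1
Before havoc tot: (2*store(arr, h + 1, w - 9)[1] + 2*n <= store(arr, h + 1, w - 9)[store(arr, h + 1, w - 9)[1] + 6] - 20 and store(arr, h + 1, w - 9)[store(arr, h + 1, w - 9)[1] + 7] + store(arr, h + 1, w - 9)[n + 2] = -3) or store(arr, h + 1, w - 9)[store(arr, h + 1, w - 9)[1] + 8] <= -1
Answer: WP = (2*store(arr, h + 1, w - 9)[1] + 2*n <= store(arr, h + 1, w - 9)[store(arr, h + 1, w - 9)[1] + 6] - 20 and store(arr, h + 1, w - 9)[store(arr, h + 1, w - 9)[1] + 7] + store(arr, h + 1, w - 9)[n + 2] = -3) or store(arr, h + 1, w - 9)[store(arr, h + 1, w - 9)[1] + 8] <= -1


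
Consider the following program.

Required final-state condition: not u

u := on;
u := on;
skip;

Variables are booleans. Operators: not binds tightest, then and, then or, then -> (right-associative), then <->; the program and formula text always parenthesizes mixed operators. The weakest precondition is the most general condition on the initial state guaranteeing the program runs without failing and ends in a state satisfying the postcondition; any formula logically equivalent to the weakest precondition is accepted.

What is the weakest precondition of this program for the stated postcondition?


Working backward. After the program, not u must hold.
Before skip: not u
Before u := on: not on
Before u := on: not on
Answer: WP = not on


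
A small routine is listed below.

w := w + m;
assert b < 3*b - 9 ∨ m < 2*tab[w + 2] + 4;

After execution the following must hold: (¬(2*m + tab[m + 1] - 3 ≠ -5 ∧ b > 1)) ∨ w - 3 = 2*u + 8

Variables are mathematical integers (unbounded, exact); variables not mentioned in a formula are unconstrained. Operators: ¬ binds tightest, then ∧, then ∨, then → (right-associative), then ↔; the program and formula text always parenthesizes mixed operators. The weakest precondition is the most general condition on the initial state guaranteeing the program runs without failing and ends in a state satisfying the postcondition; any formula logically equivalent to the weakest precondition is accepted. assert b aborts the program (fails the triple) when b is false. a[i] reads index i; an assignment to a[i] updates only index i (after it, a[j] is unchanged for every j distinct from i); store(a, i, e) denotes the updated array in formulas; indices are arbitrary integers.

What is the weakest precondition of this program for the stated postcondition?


Working backward. After the program, the postcondition (¬(2*m + tab[m + 1] - 3 ≠ -5 ∧ b > 1)) ∨ w - 3 = 2*u + 8 must hold; in canonical form it is (¬(tab[m + 1] + 2*m ≠ -2 ∧ b > 1)) ∨ w = 2*u + 11.
Before assert b < 3*b - 9 ∨ m < 2*tab[w + 2] + 4: (2*b > 9 ∨ m < 2*tab[w + 2] + 4) ∧ ((¬(tab[m + 1] + 2*m ≠ -2 ∧ b > 1)) ∨ w = 2*u + 11)
Before w := w + m: (2*b > 9 ∨ m < 2*tab[m + w + 2] + 4) ∧ ((¬(tab[m + 1] + 2*m ≠ -2 ∧ b > 1)) ∨ m + w = 2*u + 11)
Answer: WP = (2*b > 9 ∨ m < 2*tab[m + w + 2] + 4) ∧ ((¬(tab[m + 1] + 2*m ≠ -2 ∧ b > 1)) ∨ m + w = 2*u + 11)


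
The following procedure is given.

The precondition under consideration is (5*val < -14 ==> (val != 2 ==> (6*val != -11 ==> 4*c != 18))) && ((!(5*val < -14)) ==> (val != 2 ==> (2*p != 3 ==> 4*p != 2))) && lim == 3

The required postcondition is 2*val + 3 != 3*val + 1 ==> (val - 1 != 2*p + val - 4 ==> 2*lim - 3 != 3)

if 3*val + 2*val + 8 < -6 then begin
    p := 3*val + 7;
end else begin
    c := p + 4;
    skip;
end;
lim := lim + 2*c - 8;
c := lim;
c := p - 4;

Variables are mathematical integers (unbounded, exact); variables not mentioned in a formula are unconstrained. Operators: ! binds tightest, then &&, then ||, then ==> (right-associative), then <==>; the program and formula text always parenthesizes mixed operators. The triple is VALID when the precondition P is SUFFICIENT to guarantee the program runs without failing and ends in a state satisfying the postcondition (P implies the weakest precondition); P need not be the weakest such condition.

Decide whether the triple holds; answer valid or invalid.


Working backward. After the program, the postcondition 2*val + 3 != 3*val + 1 ==> (val - 1 != 2*p + val - 4 ==> 2*lim - 3 != 3) must hold; in canonical form it is val != 2 ==> (2*p != 3 ==> 2*lim != 6).
Before c := p - 4: val != 2 ==> (2*p != 3 ==> 2*lim != 6)
Before c := lim: val != 2 ==> (2*p != 3 ==> 2*lim != 6)
Before lim := lim + 2*c - 8: val != 2 ==> (2*p != 3 ==> 4*c + 2*lim != 22)
Then branch requires val != 2 ==> (6*val != -11 ==> 4*c + 2*lim != 22); else branch requires val != 2 ==> (2*p != 3 ==> 2*lim + 4*p != 6).
Before the if: (5*val < -14 ==> (val != 2 ==> (6*val != -11 ==> 4*c + 2*lim != 22))) && ((!(5*val < -14)) ==> (val != 2 ==> (2*p != 3 ==> 2*lim + 4*p != 6)))
The weakest precondition is (5*val < -14 ==> (val != 2 ==> (6*val != -11 ==> 4*c + 2*lim != 22))) && ((!(5*val < -14)) ==> (val != 2 ==> (2*p != 3 ==> 2*lim + 4*p != 6))).
Check whether (5*val < -14 ==> (val != 2 ==> (6*val != -11 ==> 4*c != 18))) && ((!(5*val < -14)) ==> (val != 2 ==> (2*p != 3 ==> 4*p != 2))) && lim == 3 implies it.
Countermodel: at the initial state c = 4, lim = 3, p = 0, val = 3, the precondition holds but the weakest precondition fails.
Answer: invalid


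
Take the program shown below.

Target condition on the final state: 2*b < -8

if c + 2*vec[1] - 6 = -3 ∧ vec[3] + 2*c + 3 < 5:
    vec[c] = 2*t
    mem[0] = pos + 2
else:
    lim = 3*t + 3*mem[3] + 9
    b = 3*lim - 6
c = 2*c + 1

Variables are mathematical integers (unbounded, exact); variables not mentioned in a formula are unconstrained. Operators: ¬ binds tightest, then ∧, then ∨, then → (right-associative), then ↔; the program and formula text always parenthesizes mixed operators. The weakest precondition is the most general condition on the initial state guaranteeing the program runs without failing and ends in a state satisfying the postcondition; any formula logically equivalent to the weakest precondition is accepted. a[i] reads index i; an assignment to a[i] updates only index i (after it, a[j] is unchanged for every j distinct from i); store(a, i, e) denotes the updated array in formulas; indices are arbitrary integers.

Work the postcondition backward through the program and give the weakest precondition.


Working backward. After the program, 2*b < -8 must hold.
Before c := 2*c + 1: 2*b < -8
Then branch requires 2*b < -8; else branch requires 18*mem[3] + 18*t < -50.
Before the if: ((2*vec[1] + c = 3 ∧ vec[3] + 2*c < 2) → 2*b < -8) ∧ ((¬(2*vec[1] + c = 3 ∧ vec[3] + 2*c < 2)) → 18*mem[3] + 18*t < -50)
Answer: WP = ((2*vec[1] + c = 3 ∧ vec[3] + 2*c < 2) → 2*b < -8) ∧ ((¬(2*vec[1] + c = 3 ∧ vec[3] + 2*c < 2)) → 18*mem[3] + 18*t < -50)


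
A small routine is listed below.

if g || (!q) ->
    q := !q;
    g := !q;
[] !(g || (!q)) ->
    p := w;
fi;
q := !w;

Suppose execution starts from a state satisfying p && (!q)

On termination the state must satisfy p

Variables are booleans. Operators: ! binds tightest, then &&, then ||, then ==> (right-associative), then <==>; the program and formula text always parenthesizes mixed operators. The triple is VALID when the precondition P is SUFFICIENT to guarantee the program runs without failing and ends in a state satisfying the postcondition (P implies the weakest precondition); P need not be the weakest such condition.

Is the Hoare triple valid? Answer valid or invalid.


Working backward. After the program, p must hold.
Before q := !w: p
Then branch requires p; else branch requires w.
Before the if: ((g || (!q)) ==> p) && ((!(g || (!q))) ==> w)
The weakest precondition is ((g || (!q)) ==> p) && ((!(g || (!q))) ==> w).
Check whether p && (!q) implies it.
Every state satisfying the precondition satisfies the weakest precondition: the implication holds.
Answer: valid


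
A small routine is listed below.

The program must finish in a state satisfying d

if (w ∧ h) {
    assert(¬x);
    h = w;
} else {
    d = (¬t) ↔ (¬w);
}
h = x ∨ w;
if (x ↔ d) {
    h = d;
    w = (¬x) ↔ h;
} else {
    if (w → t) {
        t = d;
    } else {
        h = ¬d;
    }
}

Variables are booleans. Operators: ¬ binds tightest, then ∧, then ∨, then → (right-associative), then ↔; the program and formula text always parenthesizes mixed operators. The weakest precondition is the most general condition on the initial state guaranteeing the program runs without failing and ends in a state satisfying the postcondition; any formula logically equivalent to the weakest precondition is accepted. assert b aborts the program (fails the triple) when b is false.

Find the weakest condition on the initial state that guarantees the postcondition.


Working backward. After the program, d must hold.
Then branch requires d; else branch requires ((w → t) → d) ∧ ((¬(w → t)) → d).
Before the if: ((x ↔ d) → d) ∧ ((¬(x ↔ d)) → (((w → t) → d) ∧ ((¬(w → t)) → d)))
Before h := x ∨ w: ((x ↔ d) → d) ∧ ((¬(x ↔ d)) → (((w → t) → d) ∧ ((¬(w → t)) → d)))
Then branch requires (¬x) ∧ ((x ↔ d) → d) ∧ ((¬(x ↔ d)) → (((w → t) → d) ∧ ((¬(w → t)) → d))); else branch requires ((x ↔ ((¬t) ↔ (¬w))) → ((¬t) ↔ (¬w))) ∧ ((¬(x ↔ ((¬t) ↔ (¬w)))) → (((w → t) → ((¬t) ↔ (¬w))) ∧ ((¬(w → t)) → ((¬t) ↔ (¬w))))).
Before the if: ((w ∧ h) → ((¬x) ∧ ((x ↔ d) → d) ∧ ((¬(x ↔ d)) → (((w → t) → d) ∧ ((¬(w → t)) → d))))) ∧ ((¬(w ∧ h)) → (((x ↔ ((¬t) ↔ (¬w))) → ((¬t) ↔ (¬w))) ∧ ((¬(x ↔ ((¬t) ↔ (¬w)))) → (((w → t) → ((¬t) ↔ (¬w))) ∧ ((¬(w → t)) → ((¬t) ↔ (¬w)))))))
Answer: WP = ((w ∧ h) → ((¬x) ∧ ((x ↔ d) → d) ∧ ((¬(x ↔ d)) → (((w → t) → d) ∧ ((¬(w → t)) → d))))) ∧ ((¬(w ∧ h)) → (((x ↔ ((¬t) ↔ (¬w))) → ((¬t) ↔ (¬w))) ∧ ((¬(x ↔ ((¬t) ↔ (¬w)))) → (((w → t) → ((¬t) ↔ (¬w))) ∧ ((¬(w → t)) → ((¬t) ↔ (¬w)))))))


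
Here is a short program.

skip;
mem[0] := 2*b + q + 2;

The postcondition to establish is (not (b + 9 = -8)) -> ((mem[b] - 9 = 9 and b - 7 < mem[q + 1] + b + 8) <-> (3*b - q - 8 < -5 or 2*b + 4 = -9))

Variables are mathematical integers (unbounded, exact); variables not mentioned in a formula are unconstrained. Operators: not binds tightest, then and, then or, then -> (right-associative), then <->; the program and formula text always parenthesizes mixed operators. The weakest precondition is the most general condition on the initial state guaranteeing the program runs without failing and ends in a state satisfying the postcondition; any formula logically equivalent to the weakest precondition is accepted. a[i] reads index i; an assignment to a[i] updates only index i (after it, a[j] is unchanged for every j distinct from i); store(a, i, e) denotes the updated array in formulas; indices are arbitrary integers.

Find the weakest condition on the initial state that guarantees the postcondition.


Working backward. After the program, the postcondition (not (b + 9 = -8)) -> ((mem[b] - 9 = 9 and b - 7 < mem[q + 1] + b + 8) <-> (3*b - q - 8 < -5 or 2*b + 4 = -9)) must hold; in canonical form it is (not (b = -17)) -> ((mem[b] = 18 and mem[q + 1] > -15) <-> (3*b < q + 3 or 2*b = -13)).
Before mem[0] := 2*b + q + 2: (not (b = -17)) -> ((store(mem, 0, 2*b + q + 2)[b] = 18 and store(mem, 0, 2*b + q + 2)[q + 1] > -15) <-> (3*b < q + 3 or 2*b = -13))
Before skip: (not (b = -17)) -> ((store(mem, 0, 2*b + q + 2)[b] = 18 and store(mem, 0, 2*b + q + 2)[q + 1] > -15) <-> (3*b < q + 3 or 2*b = -13))
Answer: WP = (not (b = -17)) -> ((store(mem, 0, 2*b + q + 2)[b] = 18 and store(mem, 0, 2*b + q + 2)[q + 1] > -15) <-> (3*b < q + 3 or 2*b = -13))


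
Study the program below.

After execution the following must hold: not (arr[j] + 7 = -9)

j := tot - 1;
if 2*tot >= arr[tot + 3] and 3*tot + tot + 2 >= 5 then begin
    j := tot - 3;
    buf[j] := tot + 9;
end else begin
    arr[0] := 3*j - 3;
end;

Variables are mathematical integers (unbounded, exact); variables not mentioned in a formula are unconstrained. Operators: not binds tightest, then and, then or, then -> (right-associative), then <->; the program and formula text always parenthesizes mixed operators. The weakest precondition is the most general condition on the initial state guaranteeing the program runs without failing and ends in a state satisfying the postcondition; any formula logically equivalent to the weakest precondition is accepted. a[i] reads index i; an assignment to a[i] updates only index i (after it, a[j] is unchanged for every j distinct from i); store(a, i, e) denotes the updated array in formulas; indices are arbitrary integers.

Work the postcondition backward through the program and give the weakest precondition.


Working backward. After the program, the postcondition not (arr[j] + 7 = -9) must hold; in canonical form it is not (arr[j] = -16).
Then branch requires not (arr[tot - 3] = -16); else branch requires not (store(arr, 0, 3*j - 3)[j] = -16).
Before the if: ((2*tot >= arr[tot + 3] and 4*tot >= 3) -> (not (arr[tot - 3] = -16))) and ((not (2*tot >= arr[tot + 3] and 4*tot >= 3)) -> (not (store(arr, 0, 3*j - 3)[j] = -16)))
Before j := tot - 1: ((2*tot >= arr[tot + 3] and 4*tot >= 3) -> (not (arr[tot - 3] = -16))) and ((not (2*tot >= arr[tot + 3] and 4*tot >= 3)) -> (not (store(arr, 0, 3*tot - 6)[tot - 1] = -16)))
Answer: WP = ((2*tot >= arr[tot + 3] and 4*tot >= 3) -> (not (arr[tot - 3] = -16))) and ((not (2*tot >= arr[tot + 3] and 4*tot >= 3)) -> (not (store(arr, 0, 3*tot - 6)[tot - 1] = -16)))


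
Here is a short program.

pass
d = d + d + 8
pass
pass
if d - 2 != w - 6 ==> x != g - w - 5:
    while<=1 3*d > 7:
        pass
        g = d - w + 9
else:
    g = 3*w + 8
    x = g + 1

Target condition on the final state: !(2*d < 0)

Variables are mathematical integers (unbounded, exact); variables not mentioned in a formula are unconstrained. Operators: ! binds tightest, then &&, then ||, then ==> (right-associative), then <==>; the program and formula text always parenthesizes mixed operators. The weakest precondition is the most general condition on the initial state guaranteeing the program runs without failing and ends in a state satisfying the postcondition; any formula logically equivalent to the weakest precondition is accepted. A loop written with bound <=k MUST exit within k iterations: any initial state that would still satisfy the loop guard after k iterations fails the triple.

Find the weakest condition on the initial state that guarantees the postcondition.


Working backward. After the program, !(2*d < 0) must hold.
Then branch requires (3*d > 7 ==> ((!(3*d > 7)) && (!(2*d < 0)))) && ((!(3*d > 7)) ==> (!(2*d < 0))); else branch requires !(2*d < 0).
Before the if: ((d != w - 4 ==> w + x != g - 5) ==> ((3*d > 7 ==> ((!(3*d > 7)) && (!(2*d < 0)))) && ((!(3*d > 7)) ==> (!(2*d < 0))))) && ((!(d != w - 4 ==> w + x != g - 5)) ==> (!(2*d < 0)))
Before skip: ((d != w - 4 ==> w + x != g - 5) ==> ((3*d > 7 ==> ((!(3*d > 7)) && (!(2*d < 0)))) && ((!(3*d > 7)) ==> (!(2*d < 0))))) && ((!(d != w - 4 ==> w + x != g - 5)) ==> (!(2*d < 0)))
Before skip: ((d != w - 4 ==> w + x != g - 5) ==> ((3*d > 7 ==> ((!(3*d > 7)) && (!(2*d < 0)))) && ((!(3*d > 7)) ==> (!(2*d < 0))))) && ((!(d != w - 4 ==> w + x != g - 5)) ==> (!(2*d < 0)))
Before d := d + d + 8: ((2*d != w - 12 ==> w + x != g - 5) ==> ((6*d > -17 ==> ((!(6*d > -17)) && (!(4*d < -16)))) && ((!(6*d > -17)) ==> (!(4*d < -16))))) && ((!(2*d != w - 12 ==> w + x != g - 5)) ==> (!(4*d < -16)))
Before skip: ((2*d != w - 12 ==> w + x != g - 5) ==> ((6*d > -17 ==> ((!(6*d > -17)) && (!(4*d < -16)))) && ((!(6*d > -17)) ==> (!(4*d < -16))))) && ((!(2*d != w - 12 ==> w + x != g - 5)) ==> (!(4*d < -16)))
Answer: WP = ((2*d != w - 12 ==> w + x != g - 5) ==> ((6*d > -17 ==> ((!(6*d > -17)) && (!(4*d < -16)))) && ((!(6*d > -17)) ==> (!(4*d < -16))))) && ((!(2*d != w - 12 ==> w + x != g - 5)) ==> (!(4*d < -16)))


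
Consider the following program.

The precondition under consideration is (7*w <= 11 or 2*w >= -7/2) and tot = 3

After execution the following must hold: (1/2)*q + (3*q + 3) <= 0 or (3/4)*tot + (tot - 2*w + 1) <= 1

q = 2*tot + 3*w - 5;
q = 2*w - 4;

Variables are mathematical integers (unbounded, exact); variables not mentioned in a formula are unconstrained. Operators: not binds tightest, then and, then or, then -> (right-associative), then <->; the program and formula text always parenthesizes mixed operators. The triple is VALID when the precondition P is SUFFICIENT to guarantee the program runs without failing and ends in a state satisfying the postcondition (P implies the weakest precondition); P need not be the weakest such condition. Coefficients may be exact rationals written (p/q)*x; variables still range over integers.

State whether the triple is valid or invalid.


Working backward. After the program, the postcondition (1/2)*q + (3*q + 3) <= 0 or (3/4)*tot + (tot - 2*w + 1) <= 1 must hold; in canonical form it is (7/2)*q <= -3 or (7/4)*tot <= 2*w.
Before q := 2*w - 4: 7*w <= 11 or (7/4)*tot <= 2*w
Before q := 2*tot + 3*w - 5: 7*w <= 11 or (7/4)*tot <= 2*w
The weakest precondition is 7*w <= 11 or (7/4)*tot <= 2*w.
Check whether (7*w <= 11 or 2*w >= -7/2) and tot = 3 implies it.
Countermodel: at the initial state tot = 3, w = 2, the precondition holds but the weakest precondition fails.
Answer: invalid


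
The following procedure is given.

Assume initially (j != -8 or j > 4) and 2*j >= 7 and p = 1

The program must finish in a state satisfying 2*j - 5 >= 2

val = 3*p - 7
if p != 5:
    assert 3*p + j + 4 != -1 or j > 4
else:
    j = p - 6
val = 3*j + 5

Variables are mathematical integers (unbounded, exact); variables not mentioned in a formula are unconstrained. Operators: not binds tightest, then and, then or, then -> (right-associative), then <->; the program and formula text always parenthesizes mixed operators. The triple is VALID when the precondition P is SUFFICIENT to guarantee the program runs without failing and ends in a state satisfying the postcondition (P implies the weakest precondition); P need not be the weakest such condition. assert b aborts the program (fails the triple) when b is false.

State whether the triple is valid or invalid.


Working backward. After the program, the postcondition 2*j - 5 >= 2 must hold; in canonical form it is 2*j >= 7.
Before val := 3*j + 5: 2*j >= 7
Then branch requires (j + 3*p != -5 or j > 4) and 2*j >= 7; else branch requires 2*p >= 19.
Before the if: (p != 5 -> ((j + 3*p != -5 or j > 4) and 2*j >= 7)) and ((not (p != 5)) -> 2*p >= 19)
Before val := 3*p - 7: (p != 5 -> ((j + 3*p != -5 or j > 4) and 2*j >= 7)) and ((not (p != 5)) -> 2*p >= 19)
The weakest precondition is (p != 5 -> ((j + 3*p != -5 or j > 4) and 2*j >= 7)) and ((not (p != 5)) -> 2*p >= 19).
Check whether (j != -8 or j > 4) and 2*j >= 7 and p = 1 implies it.
Every state satisfying the precondition satisfies the weakest precondition: the implication holds.
Answer: valid


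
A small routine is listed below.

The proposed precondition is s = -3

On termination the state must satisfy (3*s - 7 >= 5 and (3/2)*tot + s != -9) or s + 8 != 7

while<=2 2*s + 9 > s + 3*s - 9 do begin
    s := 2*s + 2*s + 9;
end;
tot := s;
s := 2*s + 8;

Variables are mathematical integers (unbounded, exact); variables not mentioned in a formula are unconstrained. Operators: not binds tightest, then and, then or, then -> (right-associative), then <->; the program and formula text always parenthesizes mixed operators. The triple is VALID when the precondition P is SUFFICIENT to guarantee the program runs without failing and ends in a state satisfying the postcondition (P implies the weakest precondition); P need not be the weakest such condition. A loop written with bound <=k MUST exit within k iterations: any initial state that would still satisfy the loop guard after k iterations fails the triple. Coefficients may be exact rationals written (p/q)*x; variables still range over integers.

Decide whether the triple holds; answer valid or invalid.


Working backward. After the program, the postcondition (3*s - 7 >= 5 and (3/2)*tot + s != -9) or s + 8 != 7 must hold; in canonical form it is (3*s >= 12 and s + (3/2)*tot != -9) or s != -1.
Before s := 2*s + 8: (6*s >= -12 and 2*s + (3/2)*tot != -17) or 2*s != -9
Before tot := s: (6*s >= -12 and (7/2)*s != -17) or 2*s != -9
Before the loop (bound <=2), unroll the exhaustion recursion (WP_0 = exit-now case; WP_j = one more guarded iteration, up to j = 2):
  WP_0: (not (2*s < 18)) and ((6*s >= -12 and (7/2)*s != -17) or 2*s != -9)
  WP_1: (2*s < 18 -> ((not (8*s < 0)) and ((24*s >= -66 and 14*s != -97/2) or 8*s != -27))) and ((not (2*s < 18)) -> ((6*s >= -12 and (7/2)*s != -17) or 2*s != -9))
  WP_2: (2*s < 18 -> ((8*s < 0 -> ((not (32*s < -72)) and ((96*s >= -282 and 56*s != -349/2) or 32*s != -99))) and ((not (8*s < 0)) -> ((24*s >= -66 and 14*s != -97/2) or 8*s != -27)))) and ((not (2*s < 18)) -> ((6*s >= -12 and (7/2)*s != -17) or 2*s != -9))
So before the loop: (2*s < 18 -> ((8*s < 0 -> ((not (32*s < -72)) and ((96*s >= -282 and 56*s != -349/2) or 32*s != -99))) and ((not (8*s < 0)) -> ((24*s >= -66 and 14*s != -97/2) or 8*s != -27)))) and ((not (2*s < 18)) -> ((6*s >= -12 and (7/2)*s != -17) or 2*s != -9))
The weakest precondition is (2*s < 18 -> ((8*s < 0 -> ((not (32*s < -72)) and ((96*s >= -282 and 56*s != -349/2) or 32*s != -99))) and ((not (8*s < 0)) -> ((24*s >= -66 and 14*s != -97/2) or 8*s != -27)))) and ((not (2*s < 18)) -> ((6*s >= -12 and (7/2)*s != -17) or 2*s != -9)).
Check whether s = -3 implies it.
Countermodel: at the initial state s = -3, the precondition holds but the weakest precondition fails.
Answer: invalid


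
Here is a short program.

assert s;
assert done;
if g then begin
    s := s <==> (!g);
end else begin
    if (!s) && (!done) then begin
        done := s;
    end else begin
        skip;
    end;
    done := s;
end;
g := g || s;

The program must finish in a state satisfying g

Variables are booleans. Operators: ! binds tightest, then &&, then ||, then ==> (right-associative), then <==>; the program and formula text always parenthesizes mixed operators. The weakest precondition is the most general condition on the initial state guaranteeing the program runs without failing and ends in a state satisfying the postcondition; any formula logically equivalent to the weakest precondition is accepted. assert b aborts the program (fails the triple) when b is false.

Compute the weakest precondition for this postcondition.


Working backward. After the program, g must hold.
Before g := g || s: g || s
Then branch requires g || (s <==> (!g)); else branch requires (((!s) && (!done)) ==> (g || s)) && ((!((!s) && (!done))) ==> (g || s)).
Before the if: (g ==> (g || (s <==> (!g)))) && ((!g) ==> ((((!s) && (!done)) ==> (g || s)) && ((!((!s) && (!done))) ==> (g || s))))
Before assert done: done && (g ==> (g || (s <==> (!g)))) && ((!g) ==> ((((!s) && (!done)) ==> (g || s)) && ((!((!s) && (!done))) ==> (g || s))))
Before assert s: s && done && (g ==> (g || (s <==> (!g)))) && ((!g) ==> ((((!s) && (!done)) ==> (g || s)) && ((!((!s) && (!done))) ==> (g || s))))
Answer: WP = s && done && (g ==> (g || (s <==> (!g)))) && ((!g) ==> ((((!s) && (!done)) ==> (g || s)) && ((!((!s) && (!done))) ==> (g || s))))


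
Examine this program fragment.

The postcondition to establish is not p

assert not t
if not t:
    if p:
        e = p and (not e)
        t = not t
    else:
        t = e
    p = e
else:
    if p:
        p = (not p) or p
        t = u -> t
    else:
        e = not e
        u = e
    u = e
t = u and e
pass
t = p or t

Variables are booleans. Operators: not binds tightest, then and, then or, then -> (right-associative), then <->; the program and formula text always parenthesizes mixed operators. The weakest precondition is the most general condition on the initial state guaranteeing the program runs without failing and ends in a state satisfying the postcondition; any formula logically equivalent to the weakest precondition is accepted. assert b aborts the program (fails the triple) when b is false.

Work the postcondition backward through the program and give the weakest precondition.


Working backward. After the program, not p must hold.
Before t := p or t: not p
Before skip: not p
Before t := u and e: not p
Then branch requires (p -> (not (p and (not e)))) and ((not p) -> (not e)); else branch requires not p.
Before the if: ((not t) -> ((p -> (not (p and (not e)))) and ((not p) -> (not e)))) and (t -> (not p))
Before assert not t: (not t) and ((not t) -> ((p -> (not (p and (not e)))) and ((not p) -> (not e)))) and (t -> (not p))
Answer: WP = (not t) and ((not t) -> ((p -> (not (p and (not e)))) and ((not p) -> (not e)))) and (t -> (not p))


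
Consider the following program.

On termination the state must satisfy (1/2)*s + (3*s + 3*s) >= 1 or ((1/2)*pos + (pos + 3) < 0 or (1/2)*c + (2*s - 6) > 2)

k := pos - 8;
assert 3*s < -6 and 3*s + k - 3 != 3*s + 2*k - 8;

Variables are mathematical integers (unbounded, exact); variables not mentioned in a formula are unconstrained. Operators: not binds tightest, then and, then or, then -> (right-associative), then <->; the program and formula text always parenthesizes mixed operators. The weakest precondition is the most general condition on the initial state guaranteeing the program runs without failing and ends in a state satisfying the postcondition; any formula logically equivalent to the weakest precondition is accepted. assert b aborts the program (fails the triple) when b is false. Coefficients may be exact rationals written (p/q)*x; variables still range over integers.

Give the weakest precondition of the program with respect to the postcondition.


Working backward. After the program, the postcondition (1/2)*s + (3*s + 3*s) >= 1 or ((1/2)*pos + (pos + 3) < 0 or (1/2)*c + (2*s - 6) > 2) must hold; in canonical form it is (13/2)*s >= 1 or (3/2)*pos < -3 or (1/2)*c + 2*s > 8.
Before assert 3*s < -6 and 3*s + k - 3 != 3*s + 2*k - 8: 3*s < -6 and k != 5 and ((13/2)*s >= 1 or (3/2)*pos < -3 or (1/2)*c + 2*s > 8)
Before k := pos - 8: 3*s < -6 and pos != 13 and ((13/2)*s >= 1 or (3/2)*pos < -3 or (1/2)*c + 2*s > 8)
Answer: WP = 3*s < -6 and pos != 13 and ((13/2)*s >= 1 or (3/2)*pos < -3 or (1/2)*c + 2*s > 8)


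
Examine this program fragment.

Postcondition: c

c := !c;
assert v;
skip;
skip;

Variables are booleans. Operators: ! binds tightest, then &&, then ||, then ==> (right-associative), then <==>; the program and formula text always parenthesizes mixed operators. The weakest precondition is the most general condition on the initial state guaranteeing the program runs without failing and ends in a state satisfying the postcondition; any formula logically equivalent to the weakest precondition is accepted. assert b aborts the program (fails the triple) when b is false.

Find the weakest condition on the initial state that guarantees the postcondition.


Working backward. After the program, c must hold.
Before skip: c
Before skip: c
Before assert v: v && c
Before c := !c: v && (!c)
Answer: WP = v && (!c)


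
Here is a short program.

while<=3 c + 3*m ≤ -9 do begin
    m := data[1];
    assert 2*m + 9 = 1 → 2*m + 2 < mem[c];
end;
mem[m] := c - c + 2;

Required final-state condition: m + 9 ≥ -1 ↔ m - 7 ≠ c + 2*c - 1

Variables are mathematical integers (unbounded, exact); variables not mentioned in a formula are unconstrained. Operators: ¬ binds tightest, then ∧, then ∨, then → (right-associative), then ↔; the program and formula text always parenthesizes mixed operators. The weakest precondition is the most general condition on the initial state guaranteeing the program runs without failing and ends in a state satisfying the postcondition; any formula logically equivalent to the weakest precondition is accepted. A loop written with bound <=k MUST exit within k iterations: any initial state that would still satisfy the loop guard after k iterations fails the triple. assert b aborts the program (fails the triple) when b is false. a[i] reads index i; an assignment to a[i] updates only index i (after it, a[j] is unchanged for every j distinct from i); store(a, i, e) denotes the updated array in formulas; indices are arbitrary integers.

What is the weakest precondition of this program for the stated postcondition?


Working backward. After the program, the postcondition m + 9 ≥ -1 ↔ m - 7 ≠ c + 2*c - 1 must hold; in canonical form it is m ≥ -10 ↔ m ≠ 3*c + 6.
Before mem[m] := c - c + 2: m ≥ -10 ↔ m ≠ 3*c + 6
Before the loop (bound <=3), unroll the exhaustion recursion (WP_0 = exit-now case; WP_j = one more guarded iteration, up to j = 3):
  WP_0: (¬(c + 3*m ≤ -9)) ∧ (m ≥ -10 ↔ m ≠ 3*c + 6)
  WP_1: (c + 3*m ≤ -9 → ((2*data[1] = -8 → 2*data[1] < mem[c] - 2) ∧ (¬(3*data[1] + c ≤ -9)) ∧ (data[1] ≥ -10 ↔ data[1] ≠ 3*c + 6))) ∧ ((¬(c + 3*m ≤ -9)) → (m ≥ -10 ↔ m ≠ 3*c + 6))
  WP_2: (c + 3*m ≤ -9 → ((2*data[1] = -8 → 2*data[1] < mem[c] - 2) ∧ (3*data[1] + c ≤ -9 → ((2*data[1] = -8 → 2*data[1] < mem[c] - 2) ∧ (¬(3*data[1] + c ≤ -9)) ∧ (data[1] ≥ -10 ↔ data[1] ≠ 3*c + 6))) ∧ ((¬(3*data[1] + c ≤ -9)) → (data[1] ≥ -10 ↔ data[1] ≠ 3*c + 6)))) ∧ ((¬(c + 3*m ≤ -9)) → (m ≥ -10 ↔ m ≠ 3*c + 6))
  WP_3: (c + 3*m ≤ -9 → ((2*data[1] = -8 → 2*data[1] < mem[c] - 2) ∧ (3*data[1] + c ≤ -9 → ((2*data[1] = -8 → 2*data[1] < mem[c] - 2) ∧ (3*data[1] + c ≤ -9 → ((2*data[1] = -8 → 2*data[1] < mem[c] - 2) ∧ (¬(3*data[1] + c ≤ -9)) ∧ (data[1] ≥ -10 ↔ data[1] ≠ 3*c + 6))) ∧ ((¬(3*data[1] + c ≤ -9)) → (data[1] ≥ -10 ↔ data[1] ≠ 3*c + 6)))) ∧ ((¬(3*data[1] + c ≤ -9)) → (data[1] ≥ -10 ↔ data[1] ≠ 3*c + 6)))) ∧ ((¬(c + 3*m ≤ -9)) → (m ≥ -10 ↔ m ≠ 3*c + 6))
So before the loop: (c + 3*m ≤ -9 → ((2*data[1] = -8 → 2*data[1] < mem[c] - 2) ∧ (3*data[1] + c ≤ -9 → ((2*data[1] = -8 → 2*data[1] < mem[c] - 2) ∧ (3*data[1] + c ≤ -9 → ((2*data[1] = -8 → 2*data[1] < mem[c] - 2) ∧ (¬(3*data[1] + c ≤ -9)) ∧ (data[1] ≥ -10 ↔ data[1] ≠ 3*c + 6))) ∧ ((¬(3*data[1] + c ≤ -9)) → (data[1] ≥ -10 ↔ data[1] ≠ 3*c + 6)))) ∧ ((¬(3*data[1] + c ≤ -9)) → (data[1] ≥ -10 ↔ data[1] ≠ 3*c + 6)))) ∧ ((¬(c + 3*m ≤ -9)) → (m ≥ -10 ↔ m ≠ 3*c + 6))
Answer: WP = (c + 3*m ≤ -9 → ((2*data[1] = -8 → 2*data[1] < mem[c] - 2) ∧ (3*data[1] + c ≤ -9 → ((2*data[1] = -8 → 2*data[1] < mem[c] - 2) ∧ (3*data[1] + c ≤ -9 → ((2*data[1] = -8 → 2*data[1] < mem[c] - 2) ∧ (¬(3*data[1] + c ≤ -9)) ∧ (data[1] ≥ -10 ↔ data[1] ≠ 3*c + 6))) ∧ ((¬(3*data[1] + c ≤ -9)) → (data[1] ≥ -10 ↔ data[1] ≠ 3*c + 6)))) ∧ ((¬(3*data[1] + c ≤ -9)) → (data[1] ≥ -10 ↔ data[1] ≠ 3*c + 6)))) ∧ ((¬(c + 3*m ≤ -9)) → (m ≥ -10 ↔ m ≠ 3*c + 6))


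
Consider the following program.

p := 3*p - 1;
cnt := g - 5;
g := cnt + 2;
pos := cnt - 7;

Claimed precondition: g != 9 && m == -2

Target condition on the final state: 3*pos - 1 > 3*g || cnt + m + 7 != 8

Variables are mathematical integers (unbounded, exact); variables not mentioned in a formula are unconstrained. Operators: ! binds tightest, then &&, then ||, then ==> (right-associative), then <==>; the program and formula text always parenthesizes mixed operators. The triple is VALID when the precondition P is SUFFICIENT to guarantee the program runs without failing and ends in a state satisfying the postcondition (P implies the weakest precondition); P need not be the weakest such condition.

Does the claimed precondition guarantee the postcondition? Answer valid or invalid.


Working backward. After the program, the postcondition 3*pos - 1 > 3*g || cnt + m + 7 != 8 must hold; in canonical form it is 3*pos > 3*g + 1 || cnt + m != 1.
Before pos := cnt - 7: 3*cnt > 3*g + 22 || cnt + m != 1
Before g := cnt + 2: cnt + m != 1
Before cnt := g - 5: g + m != 6
Before p := 3*p - 1: g + m != 6
The weakest precondition is g + m != 6.
Check whether g != 9 && m == -2 implies it.
Countermodel: at the initial state g = 8, m = -2, the precondition holds but the weakest precondition fails.
Answer: invalid


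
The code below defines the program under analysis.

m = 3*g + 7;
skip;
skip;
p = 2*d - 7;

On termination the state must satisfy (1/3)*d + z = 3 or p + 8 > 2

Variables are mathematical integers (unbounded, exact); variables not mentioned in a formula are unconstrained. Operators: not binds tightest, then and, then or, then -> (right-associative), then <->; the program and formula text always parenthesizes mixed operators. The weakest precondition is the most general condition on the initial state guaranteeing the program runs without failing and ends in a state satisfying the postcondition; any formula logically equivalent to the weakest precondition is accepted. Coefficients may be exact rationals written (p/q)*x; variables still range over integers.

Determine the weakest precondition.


Working backward. After the program, the postcondition (1/3)*d + z = 3 or p + 8 > 2 must hold; in canonical form it is (1/3)*d + z = 3 or p > -6.
Before p := 2*d - 7: (1/3)*d + z = 3 or 2*d > 1
Before skip: (1/3)*d + z = 3 or 2*d > 1
Before skip: (1/3)*d + z = 3 or 2*d > 1
Before m := 3*g + 7: (1/3)*d + z = 3 or 2*d > 1
Answer: WP = (1/3)*d + z = 3 or 2*d > 1


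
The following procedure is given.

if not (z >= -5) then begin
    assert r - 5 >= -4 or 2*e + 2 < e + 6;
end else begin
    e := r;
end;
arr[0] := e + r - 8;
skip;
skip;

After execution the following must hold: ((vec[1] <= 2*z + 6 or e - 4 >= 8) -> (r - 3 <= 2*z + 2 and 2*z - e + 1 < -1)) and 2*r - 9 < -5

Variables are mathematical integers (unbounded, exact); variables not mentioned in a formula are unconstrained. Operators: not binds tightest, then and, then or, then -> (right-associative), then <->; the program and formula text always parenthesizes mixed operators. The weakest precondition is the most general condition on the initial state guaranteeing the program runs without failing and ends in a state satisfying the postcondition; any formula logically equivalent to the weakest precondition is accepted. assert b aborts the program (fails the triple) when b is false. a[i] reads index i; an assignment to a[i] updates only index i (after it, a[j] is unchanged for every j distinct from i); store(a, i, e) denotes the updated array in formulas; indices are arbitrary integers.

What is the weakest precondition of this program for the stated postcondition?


Working backward. After the program, the postcondition ((vec[1] <= 2*z + 6 or e - 4 >= 8) -> (r - 3 <= 2*z + 2 and 2*z - e + 1 < -1)) and 2*r - 9 < -5 must hold; in canonical form it is ((vec[1] <= 2*z + 6 or e >= 12) -> (r <= 2*z + 5 and 2*z < e - 2)) and 2*r < 4.
Before skip: ((vec[1] <= 2*z + 6 or e >= 12) -> (r <= 2*z + 5 and 2*z < e - 2)) and 2*r < 4
Before skip: ((vec[1] <= 2*z + 6 or e >= 12) -> (r <= 2*z + 5 and 2*z < e - 2)) and 2*r < 4
Before arr[0] := e + r - 8: ((vec[1] <= 2*z + 6 or e >= 12) -> (r <= 2*z + 5 and 2*z < e - 2)) and 2*r < 4
Then branch requires (r >= 1 or e < 4) and ((vec[1] <= 2*z + 6 or e >= 12) -> (r <= 2*z + 5 and 2*z < e - 2)) and 2*r < 4; else branch requires ((vec[1] <= 2*z + 6 or r >= 12) -> (r <= 2*z + 5 and 2*z < r - 2)) and 2*r < 4.
Before the if: ((not (z >= -5)) -> ((r >= 1 or e < 4) and ((vec[1] <= 2*z + 6 or e >= 12) -> (r <= 2*z + 5 and 2*z < e - 2)) and 2*r < 4)) and (z >= -5 -> (((vec[1] <= 2*z + 6 or r >= 12) -> (r <= 2*z + 5 and 2*z < r - 2)) and 2*r < 4))
Answer: WP = ((not (z >= -5)) -> ((r >= 1 or e < 4) and ((vec[1] <= 2*z + 6 or e >= 12) -> (r <= 2*z + 5 and 2*z < e - 2)) and 2*r < 4)) and (z >= -5 -> (((vec[1] <= 2*z + 6 or r >= 12) -> (r <= 2*z + 5 and 2*z < r - 2)) and 2*r < 4))


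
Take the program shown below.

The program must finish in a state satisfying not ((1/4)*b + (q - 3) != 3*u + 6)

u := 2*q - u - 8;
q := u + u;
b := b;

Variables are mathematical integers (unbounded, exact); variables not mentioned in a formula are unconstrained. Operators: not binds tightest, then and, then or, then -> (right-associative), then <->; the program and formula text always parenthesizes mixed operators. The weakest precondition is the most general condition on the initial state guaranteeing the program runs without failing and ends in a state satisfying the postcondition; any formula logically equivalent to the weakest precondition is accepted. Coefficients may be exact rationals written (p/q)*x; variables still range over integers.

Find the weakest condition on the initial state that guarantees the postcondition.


Working backward. After the program, the postcondition not ((1/4)*b + (q - 3) != 3*u + 6) must hold; in canonical form it is not ((1/4)*b + q != 3*u + 9).
Before b := b: not ((1/4)*b + q != 3*u + 9)
Before q := u + u: not ((1/4)*b != u + 9)
Before u := 2*q - u - 8: not ((1/4)*b + u != 2*q + 1)
Answer: WP = not ((1/4)*b + u != 2*q + 1)


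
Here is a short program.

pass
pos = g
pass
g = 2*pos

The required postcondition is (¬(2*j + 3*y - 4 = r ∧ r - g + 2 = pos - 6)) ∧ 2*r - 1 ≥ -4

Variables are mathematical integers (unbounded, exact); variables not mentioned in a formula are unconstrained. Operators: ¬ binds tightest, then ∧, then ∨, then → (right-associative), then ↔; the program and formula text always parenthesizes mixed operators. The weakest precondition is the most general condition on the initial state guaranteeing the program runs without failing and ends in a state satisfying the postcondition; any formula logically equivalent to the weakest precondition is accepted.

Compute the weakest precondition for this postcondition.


Working backward. After the program, the postcondition (¬(2*j + 3*y - 4 = r ∧ r - g + 2 = pos - 6)) ∧ 2*r - 1 ≥ -4 must hold; in canonical form it is (¬(2*j + 3*y = r + 4 ∧ r = g + pos - 8)) ∧ 2*r ≥ -3.
Before g := 2*pos: (¬(2*j + 3*y = r + 4 ∧ r = 3*pos - 8)) ∧ 2*r ≥ -3
Before skip: (¬(2*j + 3*y = r + 4 ∧ r = 3*pos - 8)) ∧ 2*r ≥ -3
Before pos := g: (¬(2*j + 3*y = r + 4 ∧ r = 3*g - 8)) ∧ 2*r ≥ -3
Before skip: (¬(2*j + 3*y = r + 4 ∧ r = 3*g - 8)) ∧ 2*r ≥ -3
Answer: WP = (¬(2*j + 3*y = r + 4 ∧ r = 3*g - 8)) ∧ 2*r ≥ -3


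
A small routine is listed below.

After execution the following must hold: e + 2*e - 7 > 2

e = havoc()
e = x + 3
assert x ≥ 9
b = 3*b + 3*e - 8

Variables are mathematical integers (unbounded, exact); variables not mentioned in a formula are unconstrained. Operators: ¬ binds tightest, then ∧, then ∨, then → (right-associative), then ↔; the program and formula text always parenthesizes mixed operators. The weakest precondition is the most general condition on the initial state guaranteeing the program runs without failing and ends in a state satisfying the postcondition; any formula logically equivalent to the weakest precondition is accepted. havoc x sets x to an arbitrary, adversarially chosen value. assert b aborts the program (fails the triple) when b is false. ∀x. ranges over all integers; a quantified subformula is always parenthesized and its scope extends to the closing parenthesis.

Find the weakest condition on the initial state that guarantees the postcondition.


Working backward. After the program, the postcondition e + 2*e - 7 > 2 must hold; in canonical form it is 3*e > 9.
Before b := 3*b + 3*e - 8: 3*e > 9
Before assert x ≥ 9: x ≥ 9 ∧ 3*e > 9
Before e := x + 3: x ≥ 9 ∧ 3*x > 0
Before havoc e: x ≥ 9 ∧ 3*x > 0
Answer: WP = x ≥ 9 ∧ 3*x > 0
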